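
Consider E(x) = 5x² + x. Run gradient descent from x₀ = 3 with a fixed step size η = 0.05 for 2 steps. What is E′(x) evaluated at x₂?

7.75

E′(x) = 10x + 1
x₁ = 3 − 0.05·31 = 1.45
x₂ = 1.45 − 0.05·15.5 = 0.675
E′(x) at (0.675) = 7.75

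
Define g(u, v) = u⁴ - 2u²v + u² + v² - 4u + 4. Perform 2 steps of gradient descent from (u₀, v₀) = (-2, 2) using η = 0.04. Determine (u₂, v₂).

(-0.97624576, 2.073728)

∇g = (4u³ - 4uv + 2u - 4, -2u² + 2v)
Step 1: at (-2, 2), ∇g = (-24, -4) → (-2, 2) − 0.04·(-24, -4) = (-1.04, 2.16)
Step 2: at (-1.04, 2.16), ∇g = (-1.593856, 2.1568) → (-1.04, 2.16) − 0.04·(-1.593856, 2.1568) = (-0.97624576, 2.073728)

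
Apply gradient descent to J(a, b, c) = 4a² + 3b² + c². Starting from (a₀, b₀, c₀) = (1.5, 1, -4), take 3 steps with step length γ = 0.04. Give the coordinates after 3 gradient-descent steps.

(0.471648, 0.438976, -3.114752)

∇J = (8a, 6b, 2c)
(a₁, b₁, c₁) = (1.5, 1, -4) − 0.04·(12, 6, -8) = (1.02, 0.76, -3.68)
(a₂, b₂, c₂) = (1.02, 0.76, -3.68) − 0.04·(8.16, 4.56, -7.36) = (0.6936, 0.5776, -3.3856)
(a₃, b₃, c₃) = (0.6936, 0.5776, -3.3856) − 0.04·(5.5488, 3.4656, -6.7712) = (0.471648, 0.438976, -3.114752)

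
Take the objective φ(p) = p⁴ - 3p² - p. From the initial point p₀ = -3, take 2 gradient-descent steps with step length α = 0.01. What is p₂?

-1.84022684

φ′(p) = 4p³ - 6p - 1
p₁ = -3 − 0.01·(-91) = -2.09
p₂ = -2.09 − 0.01·(-24.977316) = -1.84022684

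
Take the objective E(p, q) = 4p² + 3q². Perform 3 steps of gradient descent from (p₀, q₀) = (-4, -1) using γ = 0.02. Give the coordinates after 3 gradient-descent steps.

(-2.370816, -0.681472)

∇E = (8p, 6q)
(p₁, q₁) = (-4, -1) − 0.02·(-32, -6) = (-3.36, -0.88)
(p₂, q₂) = (-3.36, -0.88) − 0.02·(-26.88, -5.28) = (-2.8224, -0.7744)
(p₃, q₃) = (-2.8224, -0.7744) − 0.02·(-22.5792, -4.6464) = (-2.370816, -0.681472)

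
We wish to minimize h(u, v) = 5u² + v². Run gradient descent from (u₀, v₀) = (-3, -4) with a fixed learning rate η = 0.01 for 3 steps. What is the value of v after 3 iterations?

-3.764768

∇h = (10u, 2v)
(u₁, v₁) = (-3, -4) − 0.01·(-30, -8) = (-2.7, -3.92)
(u₂, v₂) = (-2.7, -3.92) − 0.01·(-27, -7.84) = (-2.43, -3.8416)
(u₃, v₃) = (-2.43, -3.8416) − 0.01·(-24.3, -7.6832) = (-2.187, -3.764768)
v = -3.764768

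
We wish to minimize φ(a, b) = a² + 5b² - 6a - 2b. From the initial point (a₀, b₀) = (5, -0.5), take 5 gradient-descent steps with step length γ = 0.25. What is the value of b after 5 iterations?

5.515625

∇φ = (2a - 6, 10b - 2)
Step 1: at (5, -0.5), ∇φ = (4, -7) → (5, -0.5) − 0.25·(4, -7) = (4, 1.25)
Step 2: at (4, 1.25), ∇φ = (2, 10.5) → (4, 1.25) − 0.25·(2, 10.5) = (3.5, -1.375)
Step 3: at (3.5, -1.375), ∇φ = (1, -15.75) → (3.5, -1.375) − 0.25·(1, -15.75) = (3.25, 2.5625)
Step 4: at (3.25, 2.5625), ∇φ = (0.5, 23.625) → (3.25, 2.5625) − 0.25·(0.5, 23.625) = (3.125, -3.34375)
Step 5: at (3.125, -3.34375), ∇φ = (0.25, -35.4375) → (3.125, -3.34375) − 0.25·(0.25, -35.4375) = (3.0625, 5.515625)
b = 5.515625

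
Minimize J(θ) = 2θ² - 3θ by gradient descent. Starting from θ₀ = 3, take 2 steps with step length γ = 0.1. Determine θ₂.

1.56

J′(θ) = 4θ - 3
Step 1: J′(3) = 9; θ₁ = 3 − 0.1·9 = 2.1
Step 2: J′(2.1) = 5.4; θ₂ = 2.1 − 0.1·5.4 = 1.56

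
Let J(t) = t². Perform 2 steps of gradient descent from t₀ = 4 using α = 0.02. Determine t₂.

J′(t) = 2t
t₁ = 4 − 0.02·8 = 3.84
t₂ = 3.84 − 0.02·7.68 = 3.6864

3.6864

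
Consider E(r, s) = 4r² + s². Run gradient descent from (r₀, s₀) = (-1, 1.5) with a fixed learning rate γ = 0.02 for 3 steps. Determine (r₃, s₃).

(-0.592704, 1.327104)

∇E = (8r, 2s)
(r₁, s₁) = (-1, 1.5) − 0.02·(-8, 3) = (-0.84, 1.44)
(r₂, s₂) = (-0.84, 1.44) − 0.02·(-6.72, 2.88) = (-0.7056, 1.3824)
(r₃, s₃) = (-0.7056, 1.3824) − 0.02·(-5.6448, 2.7648) = (-0.592704, 1.327104)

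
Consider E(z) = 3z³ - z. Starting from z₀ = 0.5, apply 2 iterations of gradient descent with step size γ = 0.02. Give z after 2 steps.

0.4543875

E′(z) = 9z² - 1
Step 1: E′(0.5) = 1.25; z₁ = 0.5 − 0.02·1.25 = 0.475
Step 2: E′(0.475) = 1.030625; z₂ = 0.475 − 0.02·1.030625 = 0.4543875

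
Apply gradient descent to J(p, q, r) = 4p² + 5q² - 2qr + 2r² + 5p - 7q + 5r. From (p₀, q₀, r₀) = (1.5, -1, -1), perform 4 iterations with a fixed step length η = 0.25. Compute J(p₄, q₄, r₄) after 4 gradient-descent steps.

∇J = (8p + 5, 10q - 2r - 7, -2q + 4r + 5)
Step 1: at (1.5, -1, -1), ∇J = (17, -15, 3) → (1.5, -1, -1) − 0.25·(17, -15, 3) = (-2.75, 2.75, -1.75)
Step 2: at (-2.75, 2.75, -1.75), ∇J = (-17, 24, -7.5) → (-2.75, 2.75, -1.75) − 0.25·(-17, 24, -7.5) = (1.5, -3.25, 0.125)
Step 3: at (1.5, -3.25, 0.125), ∇J = (17, -39.75, 12) → (1.5, -3.25, 0.125) − 0.25·(17, -39.75, 12) = (-2.75, 6.6875, -2.875)
Step 4: at (-2.75, 6.6875, -2.875), ∇J = (-17, 65.625, -19.875) → (-2.75, 6.6875, -2.875) − 0.25·(-17, 65.625, -19.875) = (1.5, -9.71875, 2.09375)
J(1.5, -9.71875, 2.09375) = 616.7353515625

616.7353515625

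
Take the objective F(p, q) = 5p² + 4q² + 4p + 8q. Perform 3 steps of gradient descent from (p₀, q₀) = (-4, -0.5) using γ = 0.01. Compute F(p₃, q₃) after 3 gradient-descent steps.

∇F = (10p + 4, 8q + 8)
Step 1: at (-4, -0.5), ∇F = (-36, 4) → (-4, -0.5) − 0.01·(-36, 4) = (-3.64, -0.54)
Step 2: at (-3.64, -0.54), ∇F = (-32.4, 3.68) → (-3.64, -0.54) − 0.01·(-32.4, 3.68) = (-3.316, -0.5768)
Step 3: at (-3.316, -0.5768), ∇F = (-29.16, 3.3856) → (-3.316, -0.5768) − 0.01·(-29.16, 3.3856) = (-3.0244, -0.610656)
F(-3.0244, -0.610656) = 30.243731801344

30.243731801344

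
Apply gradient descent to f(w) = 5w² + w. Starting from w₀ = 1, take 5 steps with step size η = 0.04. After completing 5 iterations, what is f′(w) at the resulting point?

0.85536

f′(w) = 10w + 1
w₁ = 1 − 0.04·11 = 0.56
w₂ = 0.56 − 0.04·6.6 = 0.296
w₃ = 0.296 − 0.04·3.96 = 0.1376
w₄ = 0.1376 − 0.04·2.376 = 0.04256
w₅ = 0.04256 − 0.04·1.4256 = -0.014464
f′(w) at (-0.014464) = 0.85536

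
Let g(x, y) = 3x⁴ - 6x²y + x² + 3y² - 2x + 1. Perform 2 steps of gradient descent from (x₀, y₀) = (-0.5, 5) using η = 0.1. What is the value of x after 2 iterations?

∇g = (12x³ - 12xy + 2x - 2, -6x² + 6y)
Step 1: at (-0.5, 5), ∇g = (25.5, 28.5) → (-0.5, 5) − 0.1·(25.5, 28.5) = (-3.05, 2.15)
Step 2: at (-3.05, 2.15), ∇g = (-269.8815, -42.915) → (-3.05, 2.15) − 0.1·(-269.8815, -42.915) = (23.93815, 6.4415)
x = 23.93815

23.93815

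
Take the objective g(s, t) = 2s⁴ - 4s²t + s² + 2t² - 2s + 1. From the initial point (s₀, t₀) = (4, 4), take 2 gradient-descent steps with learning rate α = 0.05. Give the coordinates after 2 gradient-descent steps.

∇g = (8s³ - 8st + 2s - 2, -4s² + 4t)
Step 1: at (4, 4), ∇g = (390, -48) → (4, 4) − 0.05·(390, -48) = (-15.5, 6.4)
Step 2: at (-15.5, 6.4), ∇g = (-29030.4, -935.4) → (-15.5, 6.4) − 0.05·(-29030.4, -935.4) = (1436.02, 53.17)

(1436.02, 53.17)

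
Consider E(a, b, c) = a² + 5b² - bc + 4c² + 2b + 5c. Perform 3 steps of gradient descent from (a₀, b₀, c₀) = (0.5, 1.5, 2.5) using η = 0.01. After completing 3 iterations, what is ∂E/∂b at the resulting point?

∇E = (2a, 10b - c + 2, -b + 8c + 5)
Step 1: at (0.5, 1.5, 2.5), ∇E = (1, 14.5, 23.5) → (0.5, 1.5, 2.5) − 0.01·(1, 14.5, 23.5) = (0.49, 1.355, 2.265)
Step 2: at (0.49, 1.355, 2.265), ∇E = (0.98, 13.285, 21.765) → (0.49, 1.355, 2.265) − 0.01·(0.98, 13.285, 21.765) = (0.4802, 1.22215, 2.04735)
Step 3: at (0.4802, 1.22215, 2.04735), ∇E = (0.9604, 12.17415, 20.15665) → (0.4802, 1.22215, 2.04735) − 0.01·(0.9604, 12.17415, 20.15665) = (0.470596, 1.1004085, 1.8457835)
∂E/∂b at (0.470596, 1.1004085, 1.8457835) = 11.1583015

11.1583015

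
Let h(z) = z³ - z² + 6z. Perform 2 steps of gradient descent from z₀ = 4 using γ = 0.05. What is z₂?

1.1365

h′(z) = 3z² - 2z + 6
Step 1: h′(4) = 46; z₁ = 4 − 0.05·46 = 1.7
Step 2: h′(1.7) = 11.27; z₂ = 1.7 − 0.05·11.27 = 1.1365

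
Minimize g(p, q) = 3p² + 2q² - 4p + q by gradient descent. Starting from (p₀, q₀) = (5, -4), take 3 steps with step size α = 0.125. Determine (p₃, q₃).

∇g = (6p - 4, 4q + 1)
(p₁, q₁) = (5, -4) − 0.125·(26, -15) = (1.75, -2.125)
(p₂, q₂) = (1.75, -2.125) − 0.125·(6.5, -7.5) = (0.9375, -1.1875)
(p₃, q₃) = (0.9375, -1.1875) − 0.125·(1.625, -3.75) = (0.734375, -0.71875)

(0.734375, -0.71875)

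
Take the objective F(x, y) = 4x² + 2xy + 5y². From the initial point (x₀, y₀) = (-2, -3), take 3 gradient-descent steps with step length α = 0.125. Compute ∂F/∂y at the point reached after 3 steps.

2.28125

∇F = (8x + 2y, 2x + 10y)
Step 1: at (-2, -3), ∇F = (-22, -34) → (-2, -3) − 0.125·(-22, -34) = (0.75, 1.25)
Step 2: at (0.75, 1.25), ∇F = (8.5, 14) → (0.75, 1.25) − 0.125·(8.5, 14) = (-0.3125, -0.5)
Step 3: at (-0.3125, -0.5), ∇F = (-3.5, -5.625) → (-0.3125, -0.5) − 0.125·(-3.5, -5.625) = (0.125, 0.203125)
∂F/∂y at (0.125, 0.203125) = 2.28125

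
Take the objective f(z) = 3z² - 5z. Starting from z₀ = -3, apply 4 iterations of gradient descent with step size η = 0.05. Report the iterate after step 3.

f′(z) = 6z - 5
z₁ = -3 − 0.05·(-23) = -1.85
z₂ = -1.85 − 0.05·(-16.1) = -1.045
z₃ = -1.045 − 0.05·(-11.27) = -0.4815

-0.4815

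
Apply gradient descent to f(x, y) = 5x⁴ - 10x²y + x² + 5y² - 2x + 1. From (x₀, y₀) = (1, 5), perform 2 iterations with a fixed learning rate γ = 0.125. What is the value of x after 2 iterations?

-3319

∇f = (20x³ - 20xy + 2x - 2, -10x² + 10y)
Step 1: at (1, 5), ∇f = (-80, 40) → (1, 5) − 0.125·(-80, 40) = (11, 0)
Step 2: at (11, 0), ∇f = (26640, -1210) → (11, 0) − 0.125·(26640, -1210) = (-3319, 151.25)
x = -3319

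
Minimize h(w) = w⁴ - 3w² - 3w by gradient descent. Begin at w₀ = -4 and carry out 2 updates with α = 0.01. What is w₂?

h′(w) = 4w³ - 6w - 3
Step 1: h′(-4) = -235; w₁ = -4 − 0.01·(-235) = -1.65
Step 2: h′(-1.65) = -11.0685; w₂ = -1.65 − 0.01·(-11.0685) = -1.539315

-1.539315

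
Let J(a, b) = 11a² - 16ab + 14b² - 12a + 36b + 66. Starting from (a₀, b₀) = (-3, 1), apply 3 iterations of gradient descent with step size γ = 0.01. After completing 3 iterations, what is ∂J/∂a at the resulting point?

∇J = (22a - 16b - 12, -16a + 28b + 36)
Step 1: at (-3, 1), ∇J = (-94, 112) → (-3, 1) − 0.01·(-94, 112) = (-2.06, -0.12)
Step 2: at (-2.06, -0.12), ∇J = (-55.4, 65.6) → (-2.06, -0.12) − 0.01·(-55.4, 65.6) = (-1.506, -0.776)
Step 3: at (-1.506, -0.776), ∇J = (-32.716, 38.368) → (-1.506, -0.776) − 0.01·(-32.716, 38.368) = (-1.17884, -1.15968)
∂J/∂a at (-1.17884, -1.15968) = -19.3796

-19.3796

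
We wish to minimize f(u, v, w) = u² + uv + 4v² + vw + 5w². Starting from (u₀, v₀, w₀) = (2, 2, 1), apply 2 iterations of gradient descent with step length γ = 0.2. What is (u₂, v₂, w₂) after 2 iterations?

∇f = (2u + v, u + 8v + w, v + 10w)
Step 1: at (2, 2, 1), ∇f = (6, 19, 12) → (2, 2, 1) − 0.2·(6, 19, 12) = (0.8, -1.8, -1.4)
Step 2: at (0.8, -1.8, -1.4), ∇f = (-0.2, -15, -15.8) → (0.8, -1.8, -1.4) − 0.2·(-0.2, -15, -15.8) = (0.84, 1.2, 1.76)

(0.84, 1.2, 1.76)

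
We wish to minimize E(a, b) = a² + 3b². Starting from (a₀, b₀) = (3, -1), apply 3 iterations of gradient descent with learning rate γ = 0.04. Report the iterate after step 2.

(2.5392, -0.5776)

∇E = (2a, 6b)
(a₁, b₁) = (3, -1) − 0.04·(6, -6) = (2.76, -0.76)
(a₂, b₂) = (2.76, -0.76) − 0.04·(5.52, -4.56) = (2.5392, -0.5776)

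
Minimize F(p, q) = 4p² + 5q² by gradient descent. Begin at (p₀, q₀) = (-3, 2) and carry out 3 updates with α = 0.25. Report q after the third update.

∇F = (8p, 10q)
Step 1: at (-3, 2), ∇F = (-24, 20) → (-3, 2) − 0.25·(-24, 20) = (3, -3)
Step 2: at (3, -3), ∇F = (24, -30) → (3, -3) − 0.25·(24, -30) = (-3, 4.5)
Step 3: at (-3, 4.5), ∇F = (-24, 45) → (-3, 4.5) − 0.25·(-24, 45) = (3, -6.75)
q = -6.75

-6.75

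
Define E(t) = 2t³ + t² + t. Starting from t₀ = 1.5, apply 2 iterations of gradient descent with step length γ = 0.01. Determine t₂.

1.1831625

E′(t) = 6t² + 2t + 1
t₁ = 1.5 − 0.01·17.5 = 1.325
t₂ = 1.325 − 0.01·14.18375 = 1.1831625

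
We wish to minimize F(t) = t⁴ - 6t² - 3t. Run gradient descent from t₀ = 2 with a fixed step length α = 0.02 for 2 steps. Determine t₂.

1.86728

F′(t) = 4t³ - 12t - 3
Step 1: F′(2) = 5; t₁ = 2 − 0.02·5 = 1.9
Step 2: F′(1.9) = 1.636; t₂ = 1.9 − 0.02·1.636 = 1.86728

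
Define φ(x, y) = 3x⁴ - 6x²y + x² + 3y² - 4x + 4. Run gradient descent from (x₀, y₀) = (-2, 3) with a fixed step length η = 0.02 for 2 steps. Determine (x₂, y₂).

∇φ = (12x³ - 12xy + 2x - 4, -6x² + 6y)
(x₁, y₁) = (-2, 3) − 0.02·(-32, -6) = (-1.36, 3.12)
(x₂, y₂) = (-1.36, 3.12) − 0.02·(14.012928, 7.6224) = (-1.64025856, 2.967552)

(-1.64025856, 2.967552)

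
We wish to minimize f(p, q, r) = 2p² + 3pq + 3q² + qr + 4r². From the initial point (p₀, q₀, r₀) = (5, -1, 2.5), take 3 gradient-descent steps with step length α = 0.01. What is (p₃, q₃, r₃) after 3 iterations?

∇f = (4p + 3q, 3p + 6q + r, q + 8r)
(p₁, q₁, r₁) = (5, -1, 2.5) − 0.01·(17, 11.5, 19) = (4.83, -1.115, 2.31)
(p₂, q₂, r₂) = (4.83, -1.115, 2.31) − 0.01·(15.975, 10.11, 17.365) = (4.67025, -1.2161, 2.13635)
(p₃, q₃, r₃) = (4.67025, -1.2161, 2.13635) − 0.01·(15.0327, 8.8505, 15.8747) = (4.519923, -1.304605, 1.977603)

(4.519923, -1.304605, 1.977603)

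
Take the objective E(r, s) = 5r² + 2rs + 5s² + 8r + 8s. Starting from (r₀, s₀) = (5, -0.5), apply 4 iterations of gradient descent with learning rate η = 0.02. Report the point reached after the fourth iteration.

∇E = (10r + 2s + 8, 2r + 10s + 8)
(r₁, s₁) = (5, -0.5) − 0.02·(57, 13) = (3.86, -0.76)
(r₂, s₂) = (3.86, -0.76) − 0.02·(45.08, 8.12) = (2.9584, -0.9224)
(r₃, s₃) = (2.9584, -0.9224) − 0.02·(35.7392, 4.6928) = (2.243616, -1.016256)
(r₄, s₄) = (2.243616, -1.016256) − 0.02·(28.403648, 2.324672) = (1.67554304, -1.06274944)

(1.67554304, -1.06274944)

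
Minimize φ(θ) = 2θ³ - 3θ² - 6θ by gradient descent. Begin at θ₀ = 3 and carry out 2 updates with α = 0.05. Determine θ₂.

1.575

φ′(θ) = 6θ² - 6θ - 6
θ₁ = 3 − 0.05·30 = 1.5
θ₂ = 1.5 − 0.05·(-1.5) = 1.575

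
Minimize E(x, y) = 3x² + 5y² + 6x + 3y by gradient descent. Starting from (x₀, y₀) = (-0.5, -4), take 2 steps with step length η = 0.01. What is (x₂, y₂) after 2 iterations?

(-0.5582, -3.297)

∇E = (6x + 6, 10y + 3)
Step 1: at (-0.5, -4), ∇E = (3, -37) → (-0.5, -4) − 0.01·(3, -37) = (-0.53, -3.63)
Step 2: at (-0.53, -3.63), ∇E = (2.82, -33.3) → (-0.53, -3.63) − 0.01·(2.82, -33.3) = (-0.5582, -3.297)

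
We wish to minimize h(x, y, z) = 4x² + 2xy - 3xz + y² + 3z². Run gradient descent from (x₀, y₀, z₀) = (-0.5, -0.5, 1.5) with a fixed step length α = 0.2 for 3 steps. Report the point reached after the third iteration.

∇h = (8x + 2y - 3z, 2x + 2y, -3x + 6z)
Step 1: at (-0.5, -0.5, 1.5), ∇h = (-9.5, -2, 10.5) → (-0.5, -0.5, 1.5) − 0.2·(-9.5, -2, 10.5) = (1.4, -0.1, -0.6)
Step 2: at (1.4, -0.1, -0.6), ∇h = (12.8, 2.6, -7.8) → (1.4, -0.1, -0.6) − 0.2·(12.8, 2.6, -7.8) = (-1.16, -0.62, 0.96)
Step 3: at (-1.16, -0.62, 0.96), ∇h = (-13.4, -3.56, 9.24) → (-1.16, -0.62, 0.96) − 0.2·(-13.4, -3.56, 9.24) = (1.52, 0.092, -0.888)

(1.52, 0.092, -0.888)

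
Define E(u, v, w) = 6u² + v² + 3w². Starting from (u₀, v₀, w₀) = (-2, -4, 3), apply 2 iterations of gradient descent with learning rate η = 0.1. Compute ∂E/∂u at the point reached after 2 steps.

-0.96

∇E = (12u, 2v, 6w)
Step 1: at (-2, -4, 3), ∇E = (-24, -8, 18) → (-2, -4, 3) − 0.1·(-24, -8, 18) = (0.4, -3.2, 1.2)
Step 2: at (0.4, -3.2, 1.2), ∇E = (4.8, -6.4, 7.2) → (0.4, -3.2, 1.2) − 0.1·(4.8, -6.4, 7.2) = (-0.08, -2.56, 0.48)
∂E/∂u at (-0.08, -2.56, 0.48) = -0.96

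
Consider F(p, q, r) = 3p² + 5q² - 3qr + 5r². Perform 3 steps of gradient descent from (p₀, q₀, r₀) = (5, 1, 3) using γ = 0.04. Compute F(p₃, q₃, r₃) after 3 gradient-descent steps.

∇F = (6p, 10q - 3r, -3q + 10r)
(p₁, q₁, r₁) = (5, 1, 3) − 0.04·(30, 1, 27) = (3.8, 0.96, 1.92)
(p₂, q₂, r₂) = (3.8, 0.96, 1.92) − 0.04·(22.8, 3.84, 16.32) = (2.888, 0.8064, 1.2672)
(p₃, q₃, r₃) = (2.888, 0.8064, 1.2672) − 0.04·(17.328, 4.2624, 10.2528) = (2.19488, 0.635904, 0.857088)
F(2.19488, 0.635904, 0.857088) = 18.512286265344

18.512286265344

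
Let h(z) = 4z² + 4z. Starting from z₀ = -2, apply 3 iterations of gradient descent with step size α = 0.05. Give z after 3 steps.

-0.824

h′(z) = 8z + 4
Step 1: h′(-2) = -12; z₁ = -2 − 0.05·(-12) = -1.4
Step 2: h′(-1.4) = -7.2; z₂ = -1.4 − 0.05·(-7.2) = -1.04
Step 3: h′(-1.04) = -4.32; z₃ = -1.04 − 0.05·(-4.32) = -0.824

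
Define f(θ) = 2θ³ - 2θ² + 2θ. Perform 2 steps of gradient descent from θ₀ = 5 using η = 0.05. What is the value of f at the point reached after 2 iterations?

f′(θ) = 6θ² - 4θ + 2
θ₁ = 5 − 0.05·132 = -1.6
θ₂ = -1.6 − 0.05·23.76 = -2.788
f(-2.788) = -64.463823744

-64.463823744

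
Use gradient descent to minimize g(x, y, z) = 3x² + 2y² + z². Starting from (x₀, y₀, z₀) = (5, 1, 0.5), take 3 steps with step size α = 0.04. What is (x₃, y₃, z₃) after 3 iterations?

∇g = (6x, 4y, 2z)
(x₁, y₁, z₁) = (5, 1, 0.5) − 0.04·(30, 4, 1) = (3.8, 0.84, 0.46)
(x₂, y₂, z₂) = (3.8, 0.84, 0.46) − 0.04·(22.8, 3.36, 0.92) = (2.888, 0.7056, 0.4232)
(x₃, y₃, z₃) = (2.888, 0.7056, 0.4232) − 0.04·(17.328, 2.8224, 0.8464) = (2.19488, 0.592704, 0.389344)

(2.19488, 0.592704, 0.389344)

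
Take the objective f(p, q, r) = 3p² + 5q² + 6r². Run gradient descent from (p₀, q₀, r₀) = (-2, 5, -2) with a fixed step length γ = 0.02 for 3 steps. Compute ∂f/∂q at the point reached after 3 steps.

25.6

∇f = (6p, 10q, 12r)
(p₁, q₁, r₁) = (-2, 5, -2) − 0.02·(-12, 50, -24) = (-1.76, 4, -1.52)
(p₂, q₂, r₂) = (-1.76, 4, -1.52) − 0.02·(-10.56, 40, -18.24) = (-1.5488, 3.2, -1.1552)
(p₃, q₃, r₃) = (-1.5488, 3.2, -1.1552) − 0.02·(-9.2928, 32, -13.8624) = (-1.362944, 2.56, -0.877952)
∂f/∂q at (-1.362944, 2.56, -0.877952) = 25.6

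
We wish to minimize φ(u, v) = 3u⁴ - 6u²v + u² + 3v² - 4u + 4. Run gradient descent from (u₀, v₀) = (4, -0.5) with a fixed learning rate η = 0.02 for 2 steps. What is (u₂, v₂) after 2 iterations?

(390.88358912, 18.352768)

∇φ = (12u³ - 12uv + 2u - 4, -6u² + 6v)
Step 1: at (4, -0.5), ∇φ = (796, -99) → (4, -0.5) − 0.02·(796, -99) = (-11.92, 1.48)
Step 2: at (-11.92, 1.48), ∇φ = (-20140.179456, -843.6384) → (-11.92, 1.48) − 0.02·(-20140.179456, -843.6384) = (390.88358912, 18.352768)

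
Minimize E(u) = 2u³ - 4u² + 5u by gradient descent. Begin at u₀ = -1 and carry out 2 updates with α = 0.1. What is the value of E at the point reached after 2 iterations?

E′(u) = 6u² - 8u + 5
u₁ = -1 − 0.1·19 = -2.9
u₂ = -2.9 − 0.1·78.66 = -10.766
E(-10.766) = -3013.161294192

-3013.161294192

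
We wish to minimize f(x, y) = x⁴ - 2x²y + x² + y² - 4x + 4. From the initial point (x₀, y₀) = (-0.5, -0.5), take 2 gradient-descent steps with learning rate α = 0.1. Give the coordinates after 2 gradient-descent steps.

∇f = (4x³ - 4xy + 2x - 4, -2x² + 2y)
Step 1: at (-0.5, -0.5), ∇f = (-6.5, -1.5) → (-0.5, -0.5) − 0.1·(-6.5, -1.5) = (0.15, -0.35)
Step 2: at (0.15, -0.35), ∇f = (-3.4765, -0.745) → (0.15, -0.35) − 0.1·(-3.4765, -0.745) = (0.49765, -0.2755)

(0.49765, -0.2755)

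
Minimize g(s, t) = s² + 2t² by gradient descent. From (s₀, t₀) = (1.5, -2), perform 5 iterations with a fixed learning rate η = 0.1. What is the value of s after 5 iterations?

0.49152

∇g = (2s, 4t)
Step 1: at (1.5, -2), ∇g = (3, -8) → (1.5, -2) − 0.1·(3, -8) = (1.2, -1.2)
Step 2: at (1.2, -1.2), ∇g = (2.4, -4.8) → (1.2, -1.2) − 0.1·(2.4, -4.8) = (0.96, -0.72)
Step 3: at (0.96, -0.72), ∇g = (1.92, -2.88) → (0.96, -0.72) − 0.1·(1.92, -2.88) = (0.768, -0.432)
Step 4: at (0.768, -0.432), ∇g = (1.536, -1.728) → (0.768, -0.432) − 0.1·(1.536, -1.728) = (0.6144, -0.2592)
Step 5: at (0.6144, -0.2592), ∇g = (1.2288, -1.0368) → (0.6144, -0.2592) − 0.1·(1.2288, -1.0368) = (0.49152, -0.15552)
s = 0.49152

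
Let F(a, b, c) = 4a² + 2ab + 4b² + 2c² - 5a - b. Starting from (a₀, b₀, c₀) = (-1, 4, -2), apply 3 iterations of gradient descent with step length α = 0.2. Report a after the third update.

∇F = (8a + 2b - 5, 2a + 8b - 1, 4c)
Step 1: at (-1, 4, -2), ∇F = (-5, 29, -8) → (-1, 4, -2) − 0.2·(-5, 29, -8) = (0, -1.8, -0.4)
Step 2: at (0, -1.8, -0.4), ∇F = (-8.6, -15.4, -1.6) → (0, -1.8, -0.4) − 0.2·(-8.6, -15.4, -1.6) = (1.72, 1.28, -0.08)
Step 3: at (1.72, 1.28, -0.08), ∇F = (11.32, 12.68, -0.32) → (1.72, 1.28, -0.08) − 0.2·(11.32, 12.68, -0.32) = (-0.544, -1.256, -0.016)
a = -0.544

-0.544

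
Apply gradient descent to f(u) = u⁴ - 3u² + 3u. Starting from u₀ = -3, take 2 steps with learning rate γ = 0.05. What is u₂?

1.112925

f′(u) = 4u³ - 6u + 3
u₁ = -3 − 0.05·(-87) = 1.35
u₂ = 1.35 − 0.05·4.7415 = 1.112925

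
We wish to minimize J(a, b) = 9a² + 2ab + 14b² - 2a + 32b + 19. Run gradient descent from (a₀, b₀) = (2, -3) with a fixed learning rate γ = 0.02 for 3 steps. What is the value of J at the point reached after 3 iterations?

3.204382806016

∇J = (18a + 2b - 2, 2a + 28b + 32)
(a₁, b₁) = (2, -3) − 0.02·(28, -48) = (1.44, -2.04)
(a₂, b₂) = (1.44, -2.04) − 0.02·(19.84, -22.24) = (1.0432, -1.5952)
(a₃, b₃) = (1.0432, -1.5952) − 0.02·(13.5872, -10.5792) = (0.771456, -1.383616)
J(0.771456, -1.383616) = 3.204382806016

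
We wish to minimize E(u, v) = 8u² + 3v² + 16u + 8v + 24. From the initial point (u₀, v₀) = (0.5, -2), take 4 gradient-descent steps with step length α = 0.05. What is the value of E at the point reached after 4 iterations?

∇E = (16u + 16, 6v + 8)
(u₁, v₁) = (0.5, -2) − 0.05·(24, -4) = (-0.7, -1.8)
(u₂, v₂) = (-0.7, -1.8) − 0.05·(4.8, -2.8) = (-0.94, -1.66)
(u₃, v₃) = (-0.94, -1.66) − 0.05·(0.96, -1.96) = (-0.988, -1.562)
(u₄, v₄) = (-0.988, -1.562) − 0.05·(0.192, -1.372) = (-0.9976, -1.4934)
E(-0.9976, -1.4934) = 10.74357676

10.74357676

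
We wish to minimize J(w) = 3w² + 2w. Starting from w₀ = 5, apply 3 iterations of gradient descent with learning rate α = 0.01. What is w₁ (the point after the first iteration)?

4.68

J′(w) = 6w + 2
w₁ = 5 − 0.01·32 = 4.68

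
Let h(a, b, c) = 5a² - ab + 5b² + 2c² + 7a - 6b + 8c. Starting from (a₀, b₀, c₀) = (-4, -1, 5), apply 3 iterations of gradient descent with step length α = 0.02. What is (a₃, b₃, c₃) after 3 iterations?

∇h = (10a - b + 7, -a + 10b - 6, 4c + 8)
Step 1: at (-4, -1, 5), ∇h = (-32, -12, 28) → (-4, -1, 5) − 0.02·(-32, -12, 28) = (-3.36, -0.76, 4.44)
Step 2: at (-3.36, -0.76, 4.44), ∇h = (-25.84, -10.24, 25.76) → (-3.36, -0.76, 4.44) − 0.02·(-25.84, -10.24, 25.76) = (-2.8432, -0.5552, 3.9248)
Step 3: at (-2.8432, -0.5552, 3.9248), ∇h = (-20.8768, -8.7088, 23.6992) → (-2.8432, -0.5552, 3.9248) − 0.02·(-20.8768, -8.7088, 23.6992) = (-2.425664, -0.381024, 3.450816)

(-2.425664, -0.381024, 3.450816)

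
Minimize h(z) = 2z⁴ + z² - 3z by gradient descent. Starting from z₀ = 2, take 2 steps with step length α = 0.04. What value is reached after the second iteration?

h′(z) = 8z³ + 2z - 3
z₁ = 2 − 0.04·65 = -0.6
z₂ = -0.6 − 0.04·(-5.928) = -0.36288

-0.36288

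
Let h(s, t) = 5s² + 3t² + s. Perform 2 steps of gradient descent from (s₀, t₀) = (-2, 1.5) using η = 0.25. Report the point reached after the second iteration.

∇h = (10s + 1, 6t)
(s₁, t₁) = (-2, 1.5) − 0.25·(-19, 9) = (2.75, -0.75)
(s₂, t₂) = (2.75, -0.75) − 0.25·(28.5, -4.5) = (-4.375, 0.375)

(-4.375, 0.375)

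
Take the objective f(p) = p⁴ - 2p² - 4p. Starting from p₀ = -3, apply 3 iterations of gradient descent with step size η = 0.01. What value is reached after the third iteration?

f′(p) = 4p³ - 4p - 4
p₁ = -3 − 0.01·(-100) = -2
p₂ = -2 − 0.01·(-28) = -1.72
p₃ = -1.72 − 0.01·(-17.473792) = -1.54526208

-1.54526208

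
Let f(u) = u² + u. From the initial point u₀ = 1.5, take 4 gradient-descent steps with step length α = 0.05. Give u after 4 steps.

f′(u) = 2u + 1
u₁ = 1.5 − 0.05·4 = 1.3
u₂ = 1.3 − 0.05·3.6 = 1.12
u₃ = 1.12 − 0.05·3.24 = 0.958
u₄ = 0.958 − 0.05·2.916 = 0.8122

0.8122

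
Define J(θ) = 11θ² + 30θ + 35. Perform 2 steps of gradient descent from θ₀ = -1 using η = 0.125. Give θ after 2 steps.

-0.25

J′(θ) = 22θ + 30
Step 1: J′(-1) = 8; θ₁ = -1 − 0.125·8 = -2
Step 2: J′(-2) = -14; θ₂ = -2 − 0.125·(-14) = -0.25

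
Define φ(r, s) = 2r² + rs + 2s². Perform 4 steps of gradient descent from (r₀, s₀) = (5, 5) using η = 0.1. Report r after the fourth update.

0.3125

∇φ = (4r + s, r + 4s)
Step 1: at (5, 5), ∇φ = (25, 25) → (5, 5) − 0.1·(25, 25) = (2.5, 2.5)
Step 2: at (2.5, 2.5), ∇φ = (12.5, 12.5) → (2.5, 2.5) − 0.1·(12.5, 12.5) = (1.25, 1.25)
Step 3: at (1.25, 1.25), ∇φ = (6.25, 6.25) → (1.25, 1.25) − 0.1·(6.25, 6.25) = (0.625, 0.625)
Step 4: at (0.625, 0.625), ∇φ = (3.125, 3.125) → (0.625, 0.625) − 0.1·(3.125, 3.125) = (0.3125, 0.3125)
r = 0.3125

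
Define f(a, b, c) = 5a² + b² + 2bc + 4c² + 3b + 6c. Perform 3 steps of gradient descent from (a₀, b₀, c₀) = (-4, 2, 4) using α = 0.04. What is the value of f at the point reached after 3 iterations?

11.115145273344

∇f = (10a, 2b + 2c + 3, 2b + 8c + 6)
(a₁, b₁, c₁) = (-4, 2, 4) − 0.04·(-40, 15, 42) = (-2.4, 1.4, 2.32)
(a₂, b₂, c₂) = (-2.4, 1.4, 2.32) − 0.04·(-24, 10.44, 27.36) = (-1.44, 0.9824, 1.2256)
(a₃, b₃, c₃) = (-1.44, 0.9824, 1.2256) − 0.04·(-14.4, 7.416, 17.7696) = (-0.864, 0.68576, 0.514816)
f(-0.864, 0.68576, 0.514816) = 11.115145273344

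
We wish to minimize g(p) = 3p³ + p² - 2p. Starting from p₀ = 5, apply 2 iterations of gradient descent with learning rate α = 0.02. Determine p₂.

0.345592

g′(p) = 9p² + 2p - 2
p₁ = 5 − 0.02·233 = 0.34
p₂ = 0.34 − 0.02·(-0.2796) = 0.345592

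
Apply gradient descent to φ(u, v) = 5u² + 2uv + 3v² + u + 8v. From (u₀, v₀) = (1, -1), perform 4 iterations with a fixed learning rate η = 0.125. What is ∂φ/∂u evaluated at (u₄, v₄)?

0.140625

∇φ = (10u + 2v + 1, 2u + 6v + 8)
Step 1: at (1, -1), ∇φ = (9, 4) → (1, -1) − 0.125·(9, 4) = (-0.125, -1.5)
Step 2: at (-0.125, -1.5), ∇φ = (-3.25, -1.25) → (-0.125, -1.5) − 0.125·(-3.25, -1.25) = (0.28125, -1.34375)
Step 3: at (0.28125, -1.34375), ∇φ = (1.125, 0.5) → (0.28125, -1.34375) − 0.125·(1.125, 0.5) = (0.140625, -1.40625)
Step 4: at (0.140625, -1.40625), ∇φ = (-0.40625, -0.15625) → (0.140625, -1.40625) − 0.125·(-0.40625, -0.15625) = (0.19140625, -1.38671875)
∂φ/∂u at (0.19140625, -1.38671875) = 0.140625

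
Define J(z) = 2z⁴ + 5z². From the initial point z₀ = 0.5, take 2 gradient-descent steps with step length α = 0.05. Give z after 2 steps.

0.0968

J′(z) = 8z³ + 10z
Step 1: J′(0.5) = 6; z₁ = 0.5 − 0.05·6 = 0.2
Step 2: J′(0.2) = 2.064; z₂ = 0.2 − 0.05·2.064 = 0.0968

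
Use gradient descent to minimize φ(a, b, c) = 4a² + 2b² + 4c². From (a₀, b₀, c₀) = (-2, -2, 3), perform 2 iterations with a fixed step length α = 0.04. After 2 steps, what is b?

∇φ = (8a, 4b, 8c)
Step 1: at (-2, -2, 3), ∇φ = (-16, -8, 24) → (-2, -2, 3) − 0.04·(-16, -8, 24) = (-1.36, -1.68, 2.04)
Step 2: at (-1.36, -1.68, 2.04), ∇φ = (-10.88, -6.72, 16.32) → (-1.36, -1.68, 2.04) − 0.04·(-10.88, -6.72, 16.32) = (-0.9248, -1.4112, 1.3872)
b = -1.4112

-1.4112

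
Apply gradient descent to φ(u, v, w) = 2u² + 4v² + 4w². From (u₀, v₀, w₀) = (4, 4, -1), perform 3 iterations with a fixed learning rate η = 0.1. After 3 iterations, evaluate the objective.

1.497344

∇φ = (4u, 8v, 8w)
(u₁, v₁, w₁) = (4, 4, -1) − 0.1·(16, 32, -8) = (2.4, 0.8, -0.2)
(u₂, v₂, w₂) = (2.4, 0.8, -0.2) − 0.1·(9.6, 6.4, -1.6) = (1.44, 0.16, -0.04)
(u₃, v₃, w₃) = (1.44, 0.16, -0.04) − 0.1·(5.76, 1.28, -0.32) = (0.864, 0.032, -0.008)
φ(0.864, 0.032, -0.008) = 1.497344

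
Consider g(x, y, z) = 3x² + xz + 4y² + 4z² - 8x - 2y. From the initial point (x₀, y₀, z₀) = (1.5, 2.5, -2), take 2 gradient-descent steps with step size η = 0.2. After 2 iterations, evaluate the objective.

-0.6192

∇g = (6x + z - 8, 8y - 2, x + 8z)
Step 1: at (1.5, 2.5, -2), ∇g = (-1, 18, -14.5) → (1.5, 2.5, -2) − 0.2·(-1, 18, -14.5) = (1.7, -1.1, 0.9)
Step 2: at (1.7, -1.1, 0.9), ∇g = (3.1, -10.8, 8.9) → (1.7, -1.1, 0.9) − 0.2·(3.1, -10.8, 8.9) = (1.08, 1.06, -0.88)
g(1.08, 1.06, -0.88) = -0.6192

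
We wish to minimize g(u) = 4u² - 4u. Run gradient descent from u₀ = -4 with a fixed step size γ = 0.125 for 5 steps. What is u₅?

g′(u) = 8u - 4
Step 1: g′(-4) = -36; u₁ = -4 − 0.125·(-36) = 0.5
Step 2: g′(0.5) = 0; u₂ = 0.5 − 0.125·0 = 0.5
Step 3: g′(0.5) = 0; u₃ = 0.5 − 0.125·0 = 0.5
Step 4: g′(0.5) = 0; u₄ = 0.5 − 0.125·0 = 0.5
Step 5: g′(0.5) = 0; u₅ = 0.5 − 0.125·0 = 0.5

0.5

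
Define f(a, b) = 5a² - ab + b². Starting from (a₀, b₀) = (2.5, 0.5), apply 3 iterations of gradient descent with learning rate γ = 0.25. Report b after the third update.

∇f = (10a - b, -a + 2b)
Step 1: at (2.5, 0.5), ∇f = (24.5, -1.5) → (2.5, 0.5) − 0.25·(24.5, -1.5) = (-3.625, 0.875)
Step 2: at (-3.625, 0.875), ∇f = (-37.125, 5.375) → (-3.625, 0.875) − 0.25·(-37.125, 5.375) = (5.65625, -0.46875)
Step 3: at (5.65625, -0.46875), ∇f = (57.03125, -6.59375) → (5.65625, -0.46875) − 0.25·(57.03125, -6.59375) = (-8.6015625, 1.1796875)
b = 1.1796875

1.1796875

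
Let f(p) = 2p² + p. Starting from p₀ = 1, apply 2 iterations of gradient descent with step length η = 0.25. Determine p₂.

f′(p) = 4p + 1
Step 1: f′(1) = 5; p₁ = 1 − 0.25·5 = -0.25
Step 2: f′(-0.25) = 0; p₂ = -0.25 − 0.25·0 = -0.25

-0.25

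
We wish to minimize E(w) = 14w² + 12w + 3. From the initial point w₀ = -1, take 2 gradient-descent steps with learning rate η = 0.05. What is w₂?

E′(w) = 28w + 12
w₁ = -1 − 0.05·(-16) = -0.2
w₂ = -0.2 − 0.05·6.4 = -0.52

-0.52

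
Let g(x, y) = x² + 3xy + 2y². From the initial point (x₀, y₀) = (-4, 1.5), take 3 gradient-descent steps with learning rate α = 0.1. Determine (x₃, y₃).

∇g = (2x + 3y, 3x + 4y)
(x₁, y₁) = (-4, 1.5) − 0.1·(-3.5, -6) = (-3.65, 2.1)
(x₂, y₂) = (-3.65, 2.1) − 0.1·(-1, -2.55) = (-3.55, 2.355)
(x₃, y₃) = (-3.55, 2.355) − 0.1·(-0.035, -1.23) = (-3.5465, 2.478)

(-3.5465, 2.478)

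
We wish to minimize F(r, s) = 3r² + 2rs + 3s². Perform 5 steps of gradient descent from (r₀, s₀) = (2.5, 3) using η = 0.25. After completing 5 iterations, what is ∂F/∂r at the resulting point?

∇F = (6r + 2s, 2r + 6s)
Step 1: at (2.5, 3), ∇F = (21, 23) → (2.5, 3) − 0.25·(21, 23) = (-2.75, -2.75)
Step 2: at (-2.75, -2.75), ∇F = (-22, -22) → (-2.75, -2.75) − 0.25·(-22, -22) = (2.75, 2.75)
Step 3: at (2.75, 2.75), ∇F = (22, 22) → (2.75, 2.75) − 0.25·(22, 22) = (-2.75, -2.75)
Step 4: at (-2.75, -2.75), ∇F = (-22, -22) → (-2.75, -2.75) − 0.25·(-22, -22) = (2.75, 2.75)
Step 5: at (2.75, 2.75), ∇F = (22, 22) → (2.75, 2.75) − 0.25·(22, 22) = (-2.75, -2.75)
∂F/∂r at (-2.75, -2.75) = -22

-22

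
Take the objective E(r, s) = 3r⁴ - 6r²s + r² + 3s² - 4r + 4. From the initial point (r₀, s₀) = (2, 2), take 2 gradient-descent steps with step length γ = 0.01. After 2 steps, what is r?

∇E = (12r³ - 12rs + 2r - 4, -6r² + 6s)
(r₁, s₁) = (2, 2) − 0.01·(48, -12) = (1.52, 2.12)
(r₂, s₂) = (1.52, 2.12) − 0.01·(2.512896, -1.1424) = (1.49487104, 2.131424)
r = 1.49487104

1.49487104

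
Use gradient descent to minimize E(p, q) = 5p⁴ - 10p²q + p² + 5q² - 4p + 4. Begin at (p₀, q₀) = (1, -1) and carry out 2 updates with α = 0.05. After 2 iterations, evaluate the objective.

4.301936619605

∇E = (20p³ - 20pq + 2p - 4, -10p² + 10q)
Step 1: at (1, -1), ∇E = (38, -20) → (1, -1) − 0.05·(38, -20) = (-0.9, 0)
Step 2: at (-0.9, 0), ∇E = (-20.38, -8.1) → (-0.9, 0) − 0.05·(-20.38, -8.1) = (0.119, 0.405)
E(0.119, 0.405) = 4.301936619605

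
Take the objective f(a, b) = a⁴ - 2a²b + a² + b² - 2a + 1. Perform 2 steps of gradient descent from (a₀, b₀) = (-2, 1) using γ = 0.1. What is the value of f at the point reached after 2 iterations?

0.06091776

∇f = (4a³ - 4ab + 2a - 2, -2a² + 2b)
(a₁, b₁) = (-2, 1) − 0.1·(-30, -6) = (1, 1.6)
(a₂, b₂) = (1, 1.6) − 0.1·(-2.4, 1.2) = (1.24, 1.48)
f(1.24, 1.48) = 0.06091776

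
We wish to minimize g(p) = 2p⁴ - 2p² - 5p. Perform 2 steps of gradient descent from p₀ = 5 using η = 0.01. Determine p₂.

3.68375

g′(p) = 8p³ - 4p - 5
Step 1: g′(5) = 975; p₁ = 5 − 0.01·975 = -4.75
Step 2: g′(-4.75) = -843.375; p₂ = -4.75 − 0.01·(-843.375) = 3.68375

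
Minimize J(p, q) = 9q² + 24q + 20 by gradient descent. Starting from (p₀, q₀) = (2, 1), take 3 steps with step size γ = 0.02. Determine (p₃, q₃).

(2, -0.721664)

∇J = (0, 18q + 24)
Step 1: at (2, 1), ∇J = (0, 42) → (2, 1) − 0.02·(0, 42) = (2, 0.16)
Step 2: at (2, 0.16), ∇J = (0, 26.88) → (2, 0.16) − 0.02·(0, 26.88) = (2, -0.3776)
Step 3: at (2, -0.3776), ∇J = (0, 17.2032) → (2, -0.3776) − 0.02·(0, 17.2032) = (2, -0.721664)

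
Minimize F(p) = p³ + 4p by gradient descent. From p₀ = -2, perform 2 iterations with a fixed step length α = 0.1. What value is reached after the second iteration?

F′(p) = 3p² + 4
Step 1: F′(-2) = 16; p₁ = -2 − 0.1·16 = -3.6
Step 2: F′(-3.6) = 42.88; p₂ = -3.6 − 0.1·42.88 = -7.888

-7.888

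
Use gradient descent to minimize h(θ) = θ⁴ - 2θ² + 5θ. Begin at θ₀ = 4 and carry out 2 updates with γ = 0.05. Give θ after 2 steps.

102.153125

h′(θ) = 4θ³ - 4θ + 5
θ₁ = 4 − 0.05·245 = -8.25
θ₂ = -8.25 − 0.05·(-2208.0625) = 102.153125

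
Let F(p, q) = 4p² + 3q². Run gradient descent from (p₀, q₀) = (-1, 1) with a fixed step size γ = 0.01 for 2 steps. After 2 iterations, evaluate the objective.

5.20781872

∇F = (8p, 6q)
Step 1: at (-1, 1), ∇F = (-8, 6) → (-1, 1) − 0.01·(-8, 6) = (-0.92, 0.94)
Step 2: at (-0.92, 0.94), ∇F = (-7.36, 5.64) → (-0.92, 0.94) − 0.01·(-7.36, 5.64) = (-0.8464, 0.8836)
F(-0.8464, 0.8836) = 5.20781872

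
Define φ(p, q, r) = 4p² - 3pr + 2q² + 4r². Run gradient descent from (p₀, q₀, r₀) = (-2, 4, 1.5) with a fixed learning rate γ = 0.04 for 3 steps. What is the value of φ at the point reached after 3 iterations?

∇φ = (8p - 3r, 4q, -3p + 8r)
(p₁, q₁, r₁) = (-2, 4, 1.5) − 0.04·(-20.5, 16, 18) = (-1.18, 3.36, 0.78)
(p₂, q₂, r₂) = (-1.18, 3.36, 0.78) − 0.04·(-11.78, 13.44, 9.78) = (-0.7088, 2.8224, 0.3888)
(p₃, q₃, r₃) = (-0.7088, 2.8224, 0.3888) − 0.04·(-6.8368, 11.2896, 5.2368) = (-0.435328, 2.370816, 0.179328)
φ(-0.435328, 2.370816, 0.179328) = 12.362412507136

12.362412507136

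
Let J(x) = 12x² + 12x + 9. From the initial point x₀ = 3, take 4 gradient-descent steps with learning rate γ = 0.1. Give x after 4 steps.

12.9456

J′(x) = 24x + 12
x₁ = 3 − 0.1·84 = -5.4
x₂ = -5.4 − 0.1·(-117.6) = 6.36
x₃ = 6.36 − 0.1·164.64 = -10.104
x₄ = -10.104 − 0.1·(-230.496) = 12.9456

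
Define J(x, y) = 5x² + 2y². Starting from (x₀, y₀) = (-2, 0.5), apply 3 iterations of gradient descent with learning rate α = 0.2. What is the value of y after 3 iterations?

∇J = (10x, 4y)
(x₁, y₁) = (-2, 0.5) − 0.2·(-20, 2) = (2, 0.1)
(x₂, y₂) = (2, 0.1) − 0.2·(20, 0.4) = (-2, 0.02)
(x₃, y₃) = (-2, 0.02) − 0.2·(-20, 0.08) = (2, 0.004)
y = 0.004

0.004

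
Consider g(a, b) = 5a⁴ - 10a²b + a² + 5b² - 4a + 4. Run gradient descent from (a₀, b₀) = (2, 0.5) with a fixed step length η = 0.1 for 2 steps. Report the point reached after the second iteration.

(3350.8, 144)

∇g = (20a³ - 20ab + 2a - 4, -10a² + 10b)
(a₁, b₁) = (2, 0.5) − 0.1·(140, -35) = (-12, 4)
(a₂, b₂) = (-12, 4) − 0.1·(-33628, -1400) = (3350.8, 144)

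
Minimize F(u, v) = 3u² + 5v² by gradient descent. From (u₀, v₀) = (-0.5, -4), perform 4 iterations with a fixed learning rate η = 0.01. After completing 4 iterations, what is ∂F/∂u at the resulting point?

∇F = (6u, 10v)
(u₁, v₁) = (-0.5, -4) − 0.01·(-3, -40) = (-0.47, -3.6)
(u₂, v₂) = (-0.47, -3.6) − 0.01·(-2.82, -36) = (-0.4418, -3.24)
(u₃, v₃) = (-0.4418, -3.24) − 0.01·(-2.6508, -32.4) = (-0.415292, -2.916)
(u₄, v₄) = (-0.415292, -2.916) − 0.01·(-2.491752, -29.16) = (-0.39037448, -2.6244)
∂F/∂u at (-0.39037448, -2.6244) = -2.34224688

-2.34224688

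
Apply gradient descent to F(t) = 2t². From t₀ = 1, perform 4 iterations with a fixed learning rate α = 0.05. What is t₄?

0.4096

F′(t) = 4t
Step 1: F′(1) = 4; t₁ = 1 − 0.05·4 = 0.8
Step 2: F′(0.8) = 3.2; t₂ = 0.8 − 0.05·3.2 = 0.64
Step 3: F′(0.64) = 2.56; t₃ = 0.64 − 0.05·2.56 = 0.512
Step 4: F′(0.512) = 2.048; t₄ = 0.512 − 0.05·2.048 = 0.4096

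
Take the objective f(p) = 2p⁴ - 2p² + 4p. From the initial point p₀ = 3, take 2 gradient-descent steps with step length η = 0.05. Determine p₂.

153.0096

f′(p) = 8p³ - 4p + 4
p₁ = 3 − 0.05·208 = -7.4
p₂ = -7.4 − 0.05·(-3208.192) = 153.0096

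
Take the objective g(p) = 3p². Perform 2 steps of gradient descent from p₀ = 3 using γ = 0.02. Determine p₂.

2.3232

g′(p) = 6p
p₁ = 3 − 0.02·18 = 2.64
p₂ = 2.64 − 0.02·15.84 = 2.3232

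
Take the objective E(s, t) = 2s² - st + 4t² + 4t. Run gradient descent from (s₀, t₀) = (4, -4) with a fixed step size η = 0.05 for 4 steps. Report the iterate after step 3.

∇E = (4s - t, -s + 8t + 4)
Step 1: at (4, -4), ∇E = (20, -32) → (4, -4) − 0.05·(20, -32) = (3, -2.4)
Step 2: at (3, -2.4), ∇E = (14.4, -18.2) → (3, -2.4) − 0.05·(14.4, -18.2) = (2.28, -1.49)
Step 3: at (2.28, -1.49), ∇E = (10.61, -10.2) → (2.28, -1.49) − 0.05·(10.61, -10.2) = (1.7495, -0.98)

(1.7495, -0.98)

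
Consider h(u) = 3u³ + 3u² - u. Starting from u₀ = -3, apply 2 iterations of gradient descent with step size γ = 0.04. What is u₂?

h′(u) = 9u² + 6u - 1
u₁ = -3 − 0.04·62 = -5.48
u₂ = -5.48 − 0.04·236.3936 = -14.935744

-14.935744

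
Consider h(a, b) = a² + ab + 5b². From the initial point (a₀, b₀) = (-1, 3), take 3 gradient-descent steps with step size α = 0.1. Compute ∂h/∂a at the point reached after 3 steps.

∇h = (2a + b, a + 10b)
(a₁, b₁) = (-1, 3) − 0.1·(1, 29) = (-1.1, 0.1)
(a₂, b₂) = (-1.1, 0.1) − 0.1·(-2.1, -0.1) = (-0.89, 0.11)
(a₃, b₃) = (-0.89, 0.11) − 0.1·(-1.67, 0.21) = (-0.723, 0.089)
∂h/∂a at (-0.723, 0.089) = -1.357

-1.357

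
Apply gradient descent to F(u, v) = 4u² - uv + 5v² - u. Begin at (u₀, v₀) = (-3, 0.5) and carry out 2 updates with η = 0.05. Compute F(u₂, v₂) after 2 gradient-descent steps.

4.7926453125

∇F = (8u - v - 1, -u + 10v)
Step 1: at (-3, 0.5), ∇F = (-25.5, 8) → (-3, 0.5) − 0.05·(-25.5, 8) = (-1.725, 0.1)
Step 2: at (-1.725, 0.1), ∇F = (-14.9, 2.725) → (-1.725, 0.1) − 0.05·(-14.9, 2.725) = (-0.98, -0.03625)
F(-0.98, -0.03625) = 4.7926453125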